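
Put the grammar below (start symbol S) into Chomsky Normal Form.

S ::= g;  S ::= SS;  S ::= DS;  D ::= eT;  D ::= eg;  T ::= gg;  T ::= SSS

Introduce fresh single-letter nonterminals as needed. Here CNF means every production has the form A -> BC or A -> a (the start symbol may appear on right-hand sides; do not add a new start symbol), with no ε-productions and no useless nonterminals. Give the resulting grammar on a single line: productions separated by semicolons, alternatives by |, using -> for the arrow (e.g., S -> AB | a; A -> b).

No ε-productions.
No unit productions to eliminate.
TERM: introduce A -> e, B -> g and substitute in every rule of length ≥2.
BIN: T -> SSS becomes T -> SC, C -> SS.

S -> g | DS | SS; A -> e; B -> g; C -> SS; D -> AB | AT; T -> BB | SC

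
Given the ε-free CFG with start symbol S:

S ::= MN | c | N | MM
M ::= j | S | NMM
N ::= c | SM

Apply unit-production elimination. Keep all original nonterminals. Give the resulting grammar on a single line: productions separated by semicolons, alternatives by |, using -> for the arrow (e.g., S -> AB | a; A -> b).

S -> c | MM | MN | SM; M -> c | j | MM | MN | SM | NMM; N -> c | SM

Unit productions: M->S, S->N.
Unit pairs (A ⇒* B via units): (M,N), (M,S), (S,N).
S: inherits non-unit rules of {N, S} → MM | MN | SM | c.
M: inherits non-unit rules of {M, N, S} → MM | MN | NMM | SM | c | j.
N: inherits non-unit rules of {N} → SM | c.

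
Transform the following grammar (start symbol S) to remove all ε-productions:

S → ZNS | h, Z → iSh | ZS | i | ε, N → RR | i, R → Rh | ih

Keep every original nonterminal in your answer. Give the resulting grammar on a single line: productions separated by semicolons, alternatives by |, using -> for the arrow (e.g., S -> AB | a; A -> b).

S -> h | NS | ZNS; N -> i | RR; R -> Rh | ih; Z -> S | i | ZS | iSh

Nullable set: {Z}.
S -> ZNS: Z nullable, giving NS | ZNS.
Drop Z -> ε.
Z -> ZS: Z nullable, giving S | ZS.
Unchanged (no nullable symbols): S -> h; N -> RR; N -> i; R -> Rh; R -> ih; Z -> i; Z -> iSh.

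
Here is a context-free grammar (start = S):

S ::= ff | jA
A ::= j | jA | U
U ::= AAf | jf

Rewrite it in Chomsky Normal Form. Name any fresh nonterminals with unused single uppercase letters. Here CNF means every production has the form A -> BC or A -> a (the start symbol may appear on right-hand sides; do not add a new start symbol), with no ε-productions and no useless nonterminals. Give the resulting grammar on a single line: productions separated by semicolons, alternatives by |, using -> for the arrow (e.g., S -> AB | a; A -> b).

No ε-productions.
After unit-elimination: S -> ff | jA; A -> j | jA | jf | AAf; U -> jf | AAf.
TERM: introduce B -> f, C -> j and substitute in every rule of length ≥2.
BIN: A -> AAB becomes A -> AD, D -> AB; U -> AAB becomes U -> AE, E -> AB.
Drop unreachable/unproductive: U.

S -> BB | CA; A -> j | AD | CA | CB; B -> f; C -> j; D -> AB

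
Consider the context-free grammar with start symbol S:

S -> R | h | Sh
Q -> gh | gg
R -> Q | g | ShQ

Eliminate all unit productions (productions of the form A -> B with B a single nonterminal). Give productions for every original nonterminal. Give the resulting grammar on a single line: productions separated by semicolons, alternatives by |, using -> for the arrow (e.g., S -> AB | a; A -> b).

Unit productions: R->Q, S->R.
Unit pairs (A ⇒* B via units): (R,Q), (S,Q), (S,R).
S: inherits non-unit rules of {Q, R, S} → Sh | ShQ | g | gg | gh | h.
Q: inherits non-unit rules of {Q} → gg | gh.
R: inherits non-unit rules of {Q, R} → ShQ | g | gg | gh.

S -> g | h | Sh | gg | gh | ShQ; Q -> gg | gh; R -> g | gg | gh | ShQ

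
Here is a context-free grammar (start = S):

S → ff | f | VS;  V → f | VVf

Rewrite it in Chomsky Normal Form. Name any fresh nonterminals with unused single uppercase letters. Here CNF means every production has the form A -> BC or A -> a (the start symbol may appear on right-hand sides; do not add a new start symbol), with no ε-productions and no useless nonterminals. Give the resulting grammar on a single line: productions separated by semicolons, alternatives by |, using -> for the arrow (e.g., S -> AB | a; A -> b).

S -> f | AA | VS; A -> f; B -> VA; V -> f | VB

No ε-productions.
No unit productions to eliminate.
TERM: introduce A -> f and substitute in every rule of length ≥2.
BIN: V -> VVA becomes V -> VB, B -> VA.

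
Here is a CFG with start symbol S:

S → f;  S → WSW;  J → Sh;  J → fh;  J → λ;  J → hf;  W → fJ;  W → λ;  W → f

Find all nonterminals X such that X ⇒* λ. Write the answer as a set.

{J, W}

Directly nullable (have an ε-rule): {J, W}.
Not nullable: S — each has a terminal in every rule's right-hand side or depends on a non-nullable symbol.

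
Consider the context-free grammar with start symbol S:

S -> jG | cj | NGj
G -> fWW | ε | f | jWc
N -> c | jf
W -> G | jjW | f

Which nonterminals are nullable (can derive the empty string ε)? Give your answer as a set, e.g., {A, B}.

{G, W}

Directly nullable (have an ε-rule): {G}.
W is nullable via W -> G (every symbol on the right is already known nullable).
Not nullable: N, S — each has a terminal in every rule's right-hand side or depends on a non-nullable symbol.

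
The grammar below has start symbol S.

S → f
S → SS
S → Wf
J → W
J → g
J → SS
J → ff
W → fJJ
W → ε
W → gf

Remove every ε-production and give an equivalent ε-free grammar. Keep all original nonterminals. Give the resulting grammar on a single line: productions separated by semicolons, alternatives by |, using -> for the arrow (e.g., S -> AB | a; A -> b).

S -> f | SS | Wf; J -> W | g | SS | ff; W -> f | fJ | gf | fJJ

Nullable set: {J, W}.
S -> Wf: W nullable, giving Wf | f.
J -> W: W nullable, giving W.
Drop W -> ε.
W -> fJJ: J, J nullable, giving f | fJ | fJJ.
Unchanged (no nullable symbols): S -> SS; S -> f; J -> SS; J -> ff; J -> g; W -> gf.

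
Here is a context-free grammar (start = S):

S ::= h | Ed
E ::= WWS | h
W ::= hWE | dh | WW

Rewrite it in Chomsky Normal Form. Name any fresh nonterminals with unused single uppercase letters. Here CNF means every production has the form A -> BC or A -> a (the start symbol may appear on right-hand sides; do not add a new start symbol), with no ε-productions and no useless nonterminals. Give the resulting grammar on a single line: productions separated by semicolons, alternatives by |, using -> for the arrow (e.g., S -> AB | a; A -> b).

No ε-productions.
No unit productions to eliminate.
TERM: introduce A -> d, B -> h and substitute in every rule of length ≥2.
BIN: E -> WWS becomes E -> WC, C -> WS; W -> BWE becomes W -> BD, D -> WE.

S -> h | EA; A -> d; B -> h; C -> WS; D -> WE; E -> h | WC; W -> AB | BD | WW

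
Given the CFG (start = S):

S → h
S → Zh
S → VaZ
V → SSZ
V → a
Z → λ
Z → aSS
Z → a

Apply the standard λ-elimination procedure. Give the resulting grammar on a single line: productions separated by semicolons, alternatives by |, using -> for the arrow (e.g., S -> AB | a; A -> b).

S -> h | Va | Zh | VaZ; V -> a | SS | SSZ; Z -> a | aSS

Nullable set: {Z}.
S -> VaZ: Z nullable, giving Va | VaZ.
S -> Zh: Z nullable, giving Zh | h.
V -> SSZ: Z nullable, giving SS | SSZ.
Drop Z -> λ.
Unchanged (no nullable symbols): S -> h; V -> a; Z -> a; Z -> aSS.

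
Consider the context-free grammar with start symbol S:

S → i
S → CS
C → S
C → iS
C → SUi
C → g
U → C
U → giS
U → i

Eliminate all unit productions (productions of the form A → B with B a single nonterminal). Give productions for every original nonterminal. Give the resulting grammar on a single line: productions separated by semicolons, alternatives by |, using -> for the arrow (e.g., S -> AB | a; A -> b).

S -> i | CS; C -> g | i | CS | iS | SUi; U -> g | i | CS | iS | SUi | giS

Unit productions: C->S, U->C.
Unit pairs (A ⇒* B via units): (C,S), (U,C), (U,S).
S: inherits non-unit rules of {S} → CS | i.
C: inherits non-unit rules of {C, S} → CS | SUi | g | i | iS.
U: inherits non-unit rules of {C, S, U} → CS | SUi | g | giS | i | iS.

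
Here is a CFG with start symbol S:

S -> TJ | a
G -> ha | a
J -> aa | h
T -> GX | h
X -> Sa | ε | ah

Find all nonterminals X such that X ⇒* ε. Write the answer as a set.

{X}

Directly nullable (have an ε-rule): {X}.
Not nullable: G, J, S, T — each has a terminal in every rule's right-hand side or depends on a non-nullable symbol.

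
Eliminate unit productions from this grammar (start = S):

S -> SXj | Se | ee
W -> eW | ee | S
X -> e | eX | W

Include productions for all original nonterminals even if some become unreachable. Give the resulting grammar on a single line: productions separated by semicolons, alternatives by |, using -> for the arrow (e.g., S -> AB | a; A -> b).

Unit productions: W->S, X->W.
Unit pairs (A ⇒* B via units): (W,S), (X,S), (X,W).
S: inherits non-unit rules of {S} → SXj | Se | ee.
W: inherits non-unit rules of {S, W} → SXj | Se | eW | ee.
X: inherits non-unit rules of {S, W, X} → SXj | Se | e | eW | eX | ee.

S -> Se | ee | SXj; W -> Se | eW | ee | SXj; X -> e | Se | eW | eX | ee | SXj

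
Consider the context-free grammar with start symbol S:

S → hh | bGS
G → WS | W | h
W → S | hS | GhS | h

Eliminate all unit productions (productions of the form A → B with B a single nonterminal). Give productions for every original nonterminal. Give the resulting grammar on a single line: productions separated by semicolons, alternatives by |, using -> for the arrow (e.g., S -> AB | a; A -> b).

S -> hh | bGS; G -> h | WS | hS | hh | GhS | bGS; W -> h | hS | hh | GhS | bGS

Unit productions: G->W, W->S.
Unit pairs (A ⇒* B via units): (G,S), (G,W), (W,S).
S: inherits non-unit rules of {S} → bGS | hh.
G: inherits non-unit rules of {G, S, W} → GhS | WS | bGS | h | hS | hh.
W: inherits non-unit rules of {S, W} → GhS | bGS | h | hS | hh.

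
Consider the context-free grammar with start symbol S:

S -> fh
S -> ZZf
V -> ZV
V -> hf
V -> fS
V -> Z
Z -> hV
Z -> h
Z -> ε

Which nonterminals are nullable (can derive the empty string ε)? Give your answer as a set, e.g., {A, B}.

Directly nullable (have an ε-rule): {Z}.
V is nullable via V -> Z (every symbol on the right is already known nullable).
Not nullable: S — each has a terminal in every rule's right-hand side or depends on a non-nullable symbol.

{V, Z}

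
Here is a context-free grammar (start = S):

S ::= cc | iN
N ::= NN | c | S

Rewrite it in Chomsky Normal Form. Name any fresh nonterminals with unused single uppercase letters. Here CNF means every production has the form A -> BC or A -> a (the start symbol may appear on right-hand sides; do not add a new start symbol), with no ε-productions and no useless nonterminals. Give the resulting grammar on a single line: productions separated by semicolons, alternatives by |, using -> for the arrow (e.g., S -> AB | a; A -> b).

S -> AA | BN; A -> c; B -> i; N -> c | AA | BN | NN

No ε-productions.
After unit-elimination: S -> cc | iN; N -> c | NN | cc | iN.
TERM: introduce A -> c, B -> i and substitute in every rule of length ≥2.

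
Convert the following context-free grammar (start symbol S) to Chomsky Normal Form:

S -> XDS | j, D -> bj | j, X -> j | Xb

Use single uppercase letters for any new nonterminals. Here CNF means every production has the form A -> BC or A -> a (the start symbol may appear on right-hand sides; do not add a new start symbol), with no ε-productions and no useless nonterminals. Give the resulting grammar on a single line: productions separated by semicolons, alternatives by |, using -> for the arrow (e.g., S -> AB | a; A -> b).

S -> j | XC; A -> b; B -> j; C -> DS; D -> j | AB; X -> j | XA

No ε-productions.
No unit productions to eliminate.
TERM: introduce A -> b, B -> j and substitute in every rule of length ≥2.
BIN: S -> XDS becomes S -> XC, C -> DS.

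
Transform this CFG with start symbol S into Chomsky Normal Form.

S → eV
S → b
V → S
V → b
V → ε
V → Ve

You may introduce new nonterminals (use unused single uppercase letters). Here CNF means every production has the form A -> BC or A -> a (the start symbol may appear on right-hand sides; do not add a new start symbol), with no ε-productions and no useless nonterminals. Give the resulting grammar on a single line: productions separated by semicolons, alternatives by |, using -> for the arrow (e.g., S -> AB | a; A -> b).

S -> b | e | AV; A -> e; V -> b | e | AV | VA

Nullable: {V}; after ε-elimination: S -> b | e | eV; V -> S | b | e | Ve.
After unit-elimination: S -> b | e | eV; V -> b | e | Ve | eV.
TERM: introduce A -> e and substitute in every rule of length ≥2.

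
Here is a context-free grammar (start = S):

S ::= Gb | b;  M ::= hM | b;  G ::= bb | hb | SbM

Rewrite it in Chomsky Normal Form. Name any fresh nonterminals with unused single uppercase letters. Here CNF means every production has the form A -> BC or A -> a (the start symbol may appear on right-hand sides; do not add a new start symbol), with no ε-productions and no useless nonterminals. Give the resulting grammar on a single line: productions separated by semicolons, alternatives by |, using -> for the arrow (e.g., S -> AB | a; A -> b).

S -> b | GA; A -> b; B -> h; C -> AM; G -> AA | BA | SC; M -> b | BM

No ε-productions.
No unit productions to eliminate.
TERM: introduce A -> b, B -> h and substitute in every rule of length ≥2.
BIN: G -> SAM becomes G -> SC, C -> AM.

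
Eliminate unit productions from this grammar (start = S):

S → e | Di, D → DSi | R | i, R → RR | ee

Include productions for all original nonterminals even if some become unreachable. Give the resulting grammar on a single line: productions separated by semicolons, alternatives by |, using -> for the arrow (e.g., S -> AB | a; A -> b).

Unit productions: D->R.
Unit pairs (A ⇒* B via units): (D,R).
S: inherits non-unit rules of {S} → Di | e.
D: inherits non-unit rules of {D, R} → DSi | RR | ee | i.
R: inherits non-unit rules of {R} → RR | ee.

S -> e | Di; D -> i | RR | ee | DSi; R -> RR | ee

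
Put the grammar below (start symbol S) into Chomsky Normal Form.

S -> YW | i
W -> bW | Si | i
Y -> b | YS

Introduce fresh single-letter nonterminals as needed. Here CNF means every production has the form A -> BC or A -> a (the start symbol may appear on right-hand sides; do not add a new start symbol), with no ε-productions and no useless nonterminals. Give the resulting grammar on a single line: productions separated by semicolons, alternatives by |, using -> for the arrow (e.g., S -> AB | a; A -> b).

S -> i | YW; A -> i; B -> b; W -> i | BW | SA; Y -> b | YS

No ε-productions.
No unit productions to eliminate.
TERM: introduce B -> b, A -> i and substitute in every rule of length ≥2.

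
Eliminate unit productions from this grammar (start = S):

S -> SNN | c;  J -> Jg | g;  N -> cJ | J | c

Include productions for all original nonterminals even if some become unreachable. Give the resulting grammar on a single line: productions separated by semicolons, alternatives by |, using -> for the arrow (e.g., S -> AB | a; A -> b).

Unit productions: N->J.
Unit pairs (A ⇒* B via units): (N,J).
S: inherits non-unit rules of {S} → SNN | c.
J: inherits non-unit rules of {J} → Jg | g.
N: inherits non-unit rules of {J, N} → Jg | c | cJ | g.

S -> c | SNN; J -> g | Jg; N -> c | g | Jg | cJ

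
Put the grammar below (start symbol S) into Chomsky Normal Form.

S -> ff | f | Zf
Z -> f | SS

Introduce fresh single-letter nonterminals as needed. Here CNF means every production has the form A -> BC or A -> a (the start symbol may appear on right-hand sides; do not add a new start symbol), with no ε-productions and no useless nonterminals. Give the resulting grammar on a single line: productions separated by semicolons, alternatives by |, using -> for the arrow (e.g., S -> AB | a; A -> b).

No ε-productions.
No unit productions to eliminate.
TERM: introduce A -> f and substitute in every rule of length ≥2.

S -> f | AA | ZA; A -> f; Z -> f | SS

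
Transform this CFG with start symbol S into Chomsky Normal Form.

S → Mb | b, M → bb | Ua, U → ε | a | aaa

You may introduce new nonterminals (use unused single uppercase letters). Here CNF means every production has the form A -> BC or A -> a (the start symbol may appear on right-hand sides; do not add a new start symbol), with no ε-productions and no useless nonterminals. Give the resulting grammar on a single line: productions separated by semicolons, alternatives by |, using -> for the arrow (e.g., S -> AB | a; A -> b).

S -> b | MB; A -> a; B -> b; C -> AA; M -> a | BB | UA; U -> a | AC

Nullable: {U}; after ε-elimination: S -> b | Mb; M -> a | Ua | bb; U -> a | aaa.
No unit productions to eliminate.
TERM: introduce A -> a, B -> b and substitute in every rule of length ≥2.
BIN: U -> AAA becomes U -> AC, C -> AA.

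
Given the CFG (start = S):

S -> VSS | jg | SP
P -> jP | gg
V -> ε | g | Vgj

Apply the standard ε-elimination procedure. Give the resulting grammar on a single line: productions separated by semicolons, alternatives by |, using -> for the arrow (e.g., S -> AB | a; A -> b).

S -> SP | SS | jg | VSS; P -> gg | jP; V -> g | gj | Vgj

Nullable set: {V}.
S -> VSS: V nullable, giving SS | VSS.
Drop V -> ε.
V -> Vgj: V nullable, giving Vgj | gj.
Unchanged (no nullable symbols): S -> SP; S -> jg; P -> gg; P -> jP; V -> g.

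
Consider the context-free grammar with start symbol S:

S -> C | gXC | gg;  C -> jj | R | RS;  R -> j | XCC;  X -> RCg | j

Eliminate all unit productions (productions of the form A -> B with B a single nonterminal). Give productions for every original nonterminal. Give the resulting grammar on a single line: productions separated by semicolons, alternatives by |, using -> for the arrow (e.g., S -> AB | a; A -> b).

S -> j | RS | gg | jj | XCC | gXC; C -> j | RS | jj | XCC; R -> j | XCC; X -> j | RCg

Unit productions: C->R, S->C.
Unit pairs (A ⇒* B via units): (C,R), (S,C), (S,R).
S: inherits non-unit rules of {C, R, S} → RS | XCC | gXC | gg | j | jj.
C: inherits non-unit rules of {C, R} → RS | XCC | j | jj.
R: inherits non-unit rules of {R} → XCC | j.
X: inherits non-unit rules of {X} → RCg | j.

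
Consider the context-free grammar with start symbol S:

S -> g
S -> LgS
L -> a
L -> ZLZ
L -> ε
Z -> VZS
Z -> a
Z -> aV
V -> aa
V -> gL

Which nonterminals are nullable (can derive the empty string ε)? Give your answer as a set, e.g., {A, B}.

Directly nullable (have an ε-rule): {L}.
Not nullable: S, V, Z — each has a terminal in every rule's right-hand side or depends on a non-nullable symbol.

{L}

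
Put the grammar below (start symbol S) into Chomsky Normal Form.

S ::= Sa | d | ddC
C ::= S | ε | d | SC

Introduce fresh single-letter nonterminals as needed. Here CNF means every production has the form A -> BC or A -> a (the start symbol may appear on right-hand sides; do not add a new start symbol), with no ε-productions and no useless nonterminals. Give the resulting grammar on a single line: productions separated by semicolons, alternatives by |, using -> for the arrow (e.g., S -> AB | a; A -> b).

Nullable: {C}; after ε-elimination: S -> d | Sa | dd | ddC; C -> S | d | SC.
After unit-elimination: S -> d | Sa | dd | ddC; C -> d | SC | Sa | dd | ddC.
TERM: introduce A -> a, B -> d and substitute in every rule of length ≥2.
BIN: C -> BBC becomes C -> BD, D -> BC; S -> BBC becomes S -> BE, E -> BC.

S -> d | BB | BE | SA; A -> a; B -> d; C -> d | BB | BD | SA | SC; D -> BC; E -> BC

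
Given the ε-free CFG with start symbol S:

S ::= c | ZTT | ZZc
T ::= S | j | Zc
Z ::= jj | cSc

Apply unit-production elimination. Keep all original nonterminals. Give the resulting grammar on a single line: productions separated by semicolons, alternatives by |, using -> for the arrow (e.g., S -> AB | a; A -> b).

S -> c | ZTT | ZZc; T -> c | j | Zc | ZTT | ZZc; Z -> jj | cSc

Unit productions: T->S.
Unit pairs (A ⇒* B via units): (T,S).
S: inherits non-unit rules of {S} → ZTT | ZZc | c.
T: inherits non-unit rules of {S, T} → ZTT | ZZc | Zc | c | j.
Z: inherits non-unit rules of {Z} → cSc | jj.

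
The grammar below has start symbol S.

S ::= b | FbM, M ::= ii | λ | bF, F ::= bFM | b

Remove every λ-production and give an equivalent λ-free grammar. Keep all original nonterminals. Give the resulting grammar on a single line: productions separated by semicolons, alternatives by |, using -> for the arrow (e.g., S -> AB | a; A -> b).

Nullable set: {M}.
S -> FbM: M nullable, giving Fb | FbM.
F -> bFM: M nullable, giving bF | bFM.
Drop M -> λ.
Unchanged (no nullable symbols): S -> b; F -> b; M -> bF; M -> ii.

S -> b | Fb | FbM; F -> b | bF | bFM; M -> bF | ii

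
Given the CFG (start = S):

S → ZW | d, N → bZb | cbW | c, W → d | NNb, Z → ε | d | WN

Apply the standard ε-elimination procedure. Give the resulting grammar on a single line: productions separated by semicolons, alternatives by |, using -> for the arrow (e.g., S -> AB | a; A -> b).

Nullable set: {Z}.
S -> ZW: Z nullable, giving W | ZW.
N -> bZb: Z nullable, giving bZb | bb.
Drop Z -> ε.
Unchanged (no nullable symbols): S -> d; N -> c; N -> cbW; W -> NNb; W -> d; Z -> WN; Z -> d.

S -> W | d | ZW; N -> c | bb | bZb | cbW; W -> d | NNb; Z -> d | WN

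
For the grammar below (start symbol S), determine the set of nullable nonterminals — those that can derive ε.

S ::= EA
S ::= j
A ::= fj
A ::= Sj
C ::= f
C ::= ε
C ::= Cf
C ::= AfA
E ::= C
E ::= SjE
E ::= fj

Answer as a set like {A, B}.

Directly nullable (have an ε-rule): {C}.
E is nullable via E -> C (every symbol on the right is already known nullable).
Not nullable: A, S — each has a terminal in every rule's right-hand side or depends on a non-nullable symbol.

{C, E}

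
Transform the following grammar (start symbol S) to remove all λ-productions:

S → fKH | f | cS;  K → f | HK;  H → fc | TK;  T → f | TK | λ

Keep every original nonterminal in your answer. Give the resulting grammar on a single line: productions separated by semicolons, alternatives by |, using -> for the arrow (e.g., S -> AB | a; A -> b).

S -> f | cS | fKH; H -> K | TK | fc; K -> f | HK; T -> K | f | TK

Nullable set: {T}.
H -> TK: T nullable, giving K | TK.
Drop T -> λ.
T -> TK: T nullable, giving K | TK.
Unchanged (no nullable symbols): S -> cS; S -> f; S -> fKH; H -> fc; K -> HK; K -> f; T -> f.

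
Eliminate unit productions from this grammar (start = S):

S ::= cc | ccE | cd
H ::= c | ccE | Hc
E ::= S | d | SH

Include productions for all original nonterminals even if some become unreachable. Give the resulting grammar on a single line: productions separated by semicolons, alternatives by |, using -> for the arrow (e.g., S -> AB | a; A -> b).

Unit productions: E->S.
Unit pairs (A ⇒* B via units): (E,S).
S: inherits non-unit rules of {S} → cc | ccE | cd.
E: inherits non-unit rules of {E, S} → SH | cc | ccE | cd | d.
H: inherits non-unit rules of {H} → Hc | c | ccE.

S -> cc | cd | ccE; E -> d | SH | cc | cd | ccE; H -> c | Hc | ccE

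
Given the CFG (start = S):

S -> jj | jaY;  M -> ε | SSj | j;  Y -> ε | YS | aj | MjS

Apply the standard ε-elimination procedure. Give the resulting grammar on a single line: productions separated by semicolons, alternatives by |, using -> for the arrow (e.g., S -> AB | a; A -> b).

Nullable set: {M, Y}.
S -> jaY: Y nullable, giving ja | jaY.
Drop M -> ε.
Drop Y -> ε.
Y -> MjS: M nullable, giving MjS | jS.
Y -> YS: Y nullable, giving S | YS.
Unchanged (no nullable symbols): S -> jj; M -> SSj; M -> j; Y -> aj.

S -> ja | jj | jaY; M -> j | SSj; Y -> S | YS | aj | jS | MjS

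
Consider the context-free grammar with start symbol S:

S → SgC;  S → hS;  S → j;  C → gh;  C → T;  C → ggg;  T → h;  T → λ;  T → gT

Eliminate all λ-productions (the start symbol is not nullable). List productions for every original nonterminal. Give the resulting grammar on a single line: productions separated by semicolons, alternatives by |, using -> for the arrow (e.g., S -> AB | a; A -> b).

S -> j | Sg | hS | SgC; C -> T | gh | ggg; T -> g | h | gT

Nullable set: {C, T}.
S -> SgC: C nullable, giving Sg | SgC.
C -> T: T nullable, giving T.
Drop T -> λ.
T -> gT: T nullable, giving g | gT.
Unchanged (no nullable symbols): S -> hS; S -> j; C -> ggg; C -> gh; T -> h.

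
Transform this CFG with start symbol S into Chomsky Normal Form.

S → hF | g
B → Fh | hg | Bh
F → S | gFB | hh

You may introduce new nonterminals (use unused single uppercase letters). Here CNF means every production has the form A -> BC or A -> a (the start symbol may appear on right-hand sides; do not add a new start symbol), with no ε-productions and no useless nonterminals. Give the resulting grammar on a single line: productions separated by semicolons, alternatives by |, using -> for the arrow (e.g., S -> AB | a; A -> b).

No ε-productions.
After unit-elimination: S -> g | hF; B -> Bh | Fh | hg; F -> g | hF | hh | gFB.
TERM: introduce C -> g, A -> h and substitute in every rule of length ≥2.
BIN: F -> CFB becomes F -> CD, D -> FB.

S -> g | AF; A -> h; B -> AC | BA | FA; C -> g; D -> FB; F -> g | AA | AF | CD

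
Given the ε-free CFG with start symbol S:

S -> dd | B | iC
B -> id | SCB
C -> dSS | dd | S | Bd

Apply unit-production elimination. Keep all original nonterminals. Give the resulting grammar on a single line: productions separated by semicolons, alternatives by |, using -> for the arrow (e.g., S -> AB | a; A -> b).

Unit productions: C->S, S->B.
Unit pairs (A ⇒* B via units): (C,B), (C,S), (S,B).
S: inherits non-unit rules of {B, S} → SCB | dd | iC | id.
B: inherits non-unit rules of {B} → SCB | id.
C: inherits non-unit rules of {B, C, S} → Bd | SCB | dSS | dd | iC | id.

S -> dd | iC | id | SCB; B -> id | SCB; C -> Bd | dd | iC | id | SCB | dSS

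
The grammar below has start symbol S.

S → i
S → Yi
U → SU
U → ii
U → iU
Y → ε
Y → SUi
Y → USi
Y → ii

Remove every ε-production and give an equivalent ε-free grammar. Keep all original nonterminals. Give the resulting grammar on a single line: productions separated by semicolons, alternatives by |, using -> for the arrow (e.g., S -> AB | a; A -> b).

S -> i | Yi; U -> SU | iU | ii; Y -> ii | SUi | USi

Nullable set: {Y}.
S -> Yi: Y nullable, giving Yi | i.
Drop Y -> ε.
Unchanged (no nullable symbols): S -> i; U -> SU; U -> iU; U -> ii; Y -> SUi; Y -> USi; Y -> ii.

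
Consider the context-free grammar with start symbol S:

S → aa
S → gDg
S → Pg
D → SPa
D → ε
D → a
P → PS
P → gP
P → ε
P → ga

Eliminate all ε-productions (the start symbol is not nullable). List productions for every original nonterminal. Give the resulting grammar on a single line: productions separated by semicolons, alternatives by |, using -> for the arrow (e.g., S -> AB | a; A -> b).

S -> g | Pg | aa | gg | gDg; D -> a | Sa | SPa; P -> S | g | PS | gP | ga

Nullable set: {D, P}.
S -> Pg: P nullable, giving Pg | g.
S -> gDg: D nullable, giving gDg | gg.
Drop D -> ε.
D -> SPa: P nullable, giving SPa | Sa.
Drop P -> ε.
P -> PS: P nullable, giving PS | S.
P -> gP: P nullable, giving g | gP.
Unchanged (no nullable symbols): S -> aa; D -> a; P -> ga.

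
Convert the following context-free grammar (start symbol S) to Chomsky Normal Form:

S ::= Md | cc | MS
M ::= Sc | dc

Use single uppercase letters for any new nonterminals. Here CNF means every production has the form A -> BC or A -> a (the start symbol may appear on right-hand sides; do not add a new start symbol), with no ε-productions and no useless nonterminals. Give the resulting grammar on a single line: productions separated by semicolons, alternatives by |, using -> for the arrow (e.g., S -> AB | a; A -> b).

No ε-productions.
No unit productions to eliminate.
TERM: introduce A -> c, B -> d and substitute in every rule of length ≥2.

S -> AA | MB | MS; A -> c; B -> d; M -> BA | SA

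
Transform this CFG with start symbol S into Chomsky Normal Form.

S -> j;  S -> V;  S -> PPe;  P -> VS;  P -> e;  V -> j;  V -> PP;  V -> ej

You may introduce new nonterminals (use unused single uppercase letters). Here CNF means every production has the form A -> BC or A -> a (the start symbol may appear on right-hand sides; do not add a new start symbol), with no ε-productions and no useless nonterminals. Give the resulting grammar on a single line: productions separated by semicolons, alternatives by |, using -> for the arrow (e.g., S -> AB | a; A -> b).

S -> j | AB | PC | PP; A -> e; B -> j; C -> PA; P -> e | VS; V -> j | AB | PP

No ε-productions.
After unit-elimination: S -> j | PP | ej | PPe; P -> e | VS; V -> j | PP | ej.
TERM: introduce A -> e, B -> j and substitute in every rule of length ≥2.
BIN: S -> PPA becomes S -> PC, C -> PA.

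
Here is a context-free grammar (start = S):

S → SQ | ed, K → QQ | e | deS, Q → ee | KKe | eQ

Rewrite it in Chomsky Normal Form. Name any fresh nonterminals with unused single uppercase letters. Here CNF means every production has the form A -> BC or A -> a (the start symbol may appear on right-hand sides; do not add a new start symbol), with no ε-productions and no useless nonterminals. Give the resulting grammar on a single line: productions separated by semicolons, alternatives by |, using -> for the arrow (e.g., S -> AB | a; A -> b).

No ε-productions.
No unit productions to eliminate.
TERM: introduce A -> d, B -> e and substitute in every rule of length ≥2.
BIN: K -> ABS becomes K -> AC, C -> BS; Q -> KKB becomes Q -> KD, D -> KB.

S -> BA | SQ; A -> d; B -> e; C -> BS; D -> KB; K -> e | AC | QQ; Q -> BB | BQ | KD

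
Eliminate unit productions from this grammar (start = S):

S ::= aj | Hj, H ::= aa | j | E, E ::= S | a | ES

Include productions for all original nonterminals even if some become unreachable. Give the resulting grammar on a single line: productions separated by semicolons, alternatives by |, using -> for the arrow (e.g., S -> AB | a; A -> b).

S -> Hj | aj; E -> a | ES | Hj | aj; H -> a | j | ES | Hj | aa | aj

Unit productions: E->S, H->E.
Unit pairs (A ⇒* B via units): (E,S), (H,E), (H,S).
S: inherits non-unit rules of {S} → Hj | aj.
E: inherits non-unit rules of {E, S} → ES | Hj | a | aj.
H: inherits non-unit rules of {E, H, S} → ES | Hj | a | aa | aj | j.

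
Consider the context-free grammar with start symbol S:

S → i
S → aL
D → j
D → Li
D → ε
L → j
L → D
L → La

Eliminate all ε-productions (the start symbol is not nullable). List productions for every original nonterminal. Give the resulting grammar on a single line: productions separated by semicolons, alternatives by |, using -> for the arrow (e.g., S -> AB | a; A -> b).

Nullable set: {D, L}.
S -> aL: L nullable, giving a | aL.
Drop D -> ε.
D -> Li: L nullable, giving Li | i.
L -> D: D nullable, giving D.
L -> La: L nullable, giving La | a.
Unchanged (no nullable symbols): S -> i; D -> j; L -> j.

S -> a | i | aL; D -> i | j | Li; L -> D | a | j | La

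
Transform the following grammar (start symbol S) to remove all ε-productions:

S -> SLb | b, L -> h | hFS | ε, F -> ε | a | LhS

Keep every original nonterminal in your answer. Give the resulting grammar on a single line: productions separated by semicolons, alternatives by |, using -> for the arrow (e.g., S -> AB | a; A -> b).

Nullable set: {F, L}.
S -> SLb: L nullable, giving SLb | Sb.
Drop F -> ε.
F -> LhS: L nullable, giving LhS | hS.
Drop L -> ε.
L -> hFS: F nullable, giving hFS | hS.
Unchanged (no nullable symbols): S -> b; F -> a; L -> h.

S -> b | Sb | SLb; F -> a | hS | LhS; L -> h | hS | hFS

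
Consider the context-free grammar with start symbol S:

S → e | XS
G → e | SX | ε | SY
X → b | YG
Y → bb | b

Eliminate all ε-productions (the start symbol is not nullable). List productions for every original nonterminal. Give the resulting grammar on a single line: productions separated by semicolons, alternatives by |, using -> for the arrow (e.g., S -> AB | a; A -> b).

S -> e | XS; G -> e | SX | SY; X -> Y | b | YG; Y -> b | bb

Nullable set: {G}.
Drop G -> ε.
X -> YG: G nullable, giving Y | YG.
Unchanged (no nullable symbols): S -> XS; S -> e; G -> SX; G -> SY; G -> e; X -> b; Y -> b; Y -> bb.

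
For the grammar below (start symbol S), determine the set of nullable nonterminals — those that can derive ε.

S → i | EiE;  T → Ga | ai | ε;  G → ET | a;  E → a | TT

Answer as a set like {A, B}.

{E, G, T}

Directly nullable (have an ε-rule): {T}.
E is nullable via E -> TT (every symbol on the right is already known nullable).
G is nullable via G -> ET (every symbol on the right is already known nullable).
Not nullable: S — each has a terminal in every rule's right-hand side or depends on a non-nullable symbol.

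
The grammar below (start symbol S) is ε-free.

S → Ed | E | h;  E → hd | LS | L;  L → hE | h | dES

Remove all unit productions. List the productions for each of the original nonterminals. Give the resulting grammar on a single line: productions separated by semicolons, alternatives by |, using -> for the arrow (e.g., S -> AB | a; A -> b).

Unit productions: E->L, S->E.
Unit pairs (A ⇒* B via units): (E,L), (S,E), (S,L).
S: inherits non-unit rules of {E, L, S} → Ed | LS | dES | h | hE | hd.
E: inherits non-unit rules of {E, L} → LS | dES | h | hE | hd.
L: inherits non-unit rules of {L} → dES | h | hE.

S -> h | Ed | LS | hE | hd | dES; E -> h | LS | hE | hd | dES; L -> h | hE | dES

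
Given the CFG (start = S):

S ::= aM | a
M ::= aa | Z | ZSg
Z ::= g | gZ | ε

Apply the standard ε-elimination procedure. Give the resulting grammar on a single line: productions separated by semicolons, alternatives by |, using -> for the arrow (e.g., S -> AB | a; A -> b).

Nullable set: {M, Z}.
S -> aM: M nullable, giving a | aM.
M -> Z: Z nullable, giving Z.
M -> ZSg: Z nullable, giving Sg | ZSg.
Drop Z -> ε.
Z -> gZ: Z nullable, giving g | gZ.
Unchanged (no nullable symbols): S -> a; M -> aa; Z -> g.

S -> a | aM; M -> Z | Sg | aa | ZSg; Z -> g | gZ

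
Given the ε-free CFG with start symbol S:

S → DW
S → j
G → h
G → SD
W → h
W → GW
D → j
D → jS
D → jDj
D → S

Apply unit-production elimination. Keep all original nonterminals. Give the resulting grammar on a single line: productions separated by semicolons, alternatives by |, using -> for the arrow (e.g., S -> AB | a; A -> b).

Unit productions: D->S.
Unit pairs (A ⇒* B via units): (D,S).
S: inherits non-unit rules of {S} → DW | j.
D: inherits non-unit rules of {D, S} → DW | j | jDj | jS.
G: inherits non-unit rules of {G} → SD | h.
W: inherits non-unit rules of {W} → GW | h.

S -> j | DW; D -> j | DW | jS | jDj; G -> h | SD; W -> h | GW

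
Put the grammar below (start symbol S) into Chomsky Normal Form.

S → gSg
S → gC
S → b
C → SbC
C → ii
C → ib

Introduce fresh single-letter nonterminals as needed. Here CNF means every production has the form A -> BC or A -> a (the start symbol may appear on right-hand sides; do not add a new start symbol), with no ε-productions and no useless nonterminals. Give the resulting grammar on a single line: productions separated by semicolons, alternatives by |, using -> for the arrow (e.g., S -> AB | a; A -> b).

S -> b | DC | DF; A -> b; B -> i; C -> BA | BB | SE; D -> g; E -> AC; F -> SD

No ε-productions.
No unit productions to eliminate.
TERM: introduce A -> b, D -> g, B -> i and substitute in every rule of length ≥2.
BIN: C -> SAC becomes C -> SE, E -> AC; S -> DSD becomes S -> DF, F -> SD.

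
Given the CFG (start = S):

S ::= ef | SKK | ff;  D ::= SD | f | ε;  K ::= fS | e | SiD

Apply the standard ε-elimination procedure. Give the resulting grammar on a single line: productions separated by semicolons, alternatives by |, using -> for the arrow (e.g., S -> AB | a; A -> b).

S -> ef | ff | SKK; D -> S | f | SD; K -> e | Si | fS | SiD

Nullable set: {D}.
Drop D -> ε.
D -> SD: D nullable, giving S | SD.
K -> SiD: D nullable, giving Si | SiD.
Unchanged (no nullable symbols): S -> SKK; S -> ef; S -> ff; D -> f; K -> e; K -> fS.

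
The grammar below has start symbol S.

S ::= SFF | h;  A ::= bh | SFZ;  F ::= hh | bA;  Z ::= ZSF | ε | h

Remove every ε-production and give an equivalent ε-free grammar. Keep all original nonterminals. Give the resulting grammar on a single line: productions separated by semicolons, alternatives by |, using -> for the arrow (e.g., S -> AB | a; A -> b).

Nullable set: {Z}.
A -> SFZ: Z nullable, giving SF | SFZ.
Drop Z -> ε.
Z -> ZSF: Z nullable, giving SF | ZSF.
Unchanged (no nullable symbols): S -> SFF; S -> h; A -> bh; F -> bA; F -> hh; Z -> h.

S -> h | SFF; A -> SF | bh | SFZ; F -> bA | hh; Z -> h | SF | ZSF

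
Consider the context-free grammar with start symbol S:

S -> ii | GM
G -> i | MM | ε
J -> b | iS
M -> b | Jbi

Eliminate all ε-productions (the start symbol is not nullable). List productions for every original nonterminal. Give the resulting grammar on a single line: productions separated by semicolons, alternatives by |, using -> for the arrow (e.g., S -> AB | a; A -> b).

S -> M | GM | ii; G -> i | MM; J -> b | iS; M -> b | Jbi

Nullable set: {G}.
S -> GM: G nullable, giving GM | M.
Drop G -> ε.
Unchanged (no nullable symbols): S -> ii; G -> MM; G -> i; J -> b; J -> iS; M -> Jbi; M -> b.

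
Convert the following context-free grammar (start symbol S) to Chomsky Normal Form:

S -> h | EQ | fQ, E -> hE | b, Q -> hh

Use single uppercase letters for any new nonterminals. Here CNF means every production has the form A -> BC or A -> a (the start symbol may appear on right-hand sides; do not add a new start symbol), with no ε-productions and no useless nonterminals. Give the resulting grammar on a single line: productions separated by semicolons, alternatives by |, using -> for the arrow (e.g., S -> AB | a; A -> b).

S -> h | BQ | EQ; A -> h; B -> f; E -> b | AE; Q -> AA

No ε-productions.
No unit productions to eliminate.
TERM: introduce B -> f, A -> h and substitute in every rule of length ≥2.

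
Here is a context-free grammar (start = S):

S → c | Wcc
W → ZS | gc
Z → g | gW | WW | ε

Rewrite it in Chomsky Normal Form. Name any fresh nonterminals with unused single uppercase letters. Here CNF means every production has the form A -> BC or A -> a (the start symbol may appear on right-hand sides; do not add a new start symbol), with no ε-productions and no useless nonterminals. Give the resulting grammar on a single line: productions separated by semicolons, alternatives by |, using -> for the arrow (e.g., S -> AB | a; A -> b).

Nullable: {Z}; after ε-elimination: S -> c | Wcc; W -> S | ZS | gc; Z -> g | WW | gW.
After unit-elimination: S -> c | Wcc; W -> c | ZS | gc | Wcc; Z -> g | WW | gW.
TERM: introduce A -> c, B -> g and substitute in every rule of length ≥2.
BIN: S -> WAA becomes S -> WC, C -> AA; W -> WAA becomes W -> WD, D -> AA.

S -> c | WC; A -> c; B -> g; C -> AA; D -> AA; W -> c | BA | WD | ZS; Z -> g | BW | WW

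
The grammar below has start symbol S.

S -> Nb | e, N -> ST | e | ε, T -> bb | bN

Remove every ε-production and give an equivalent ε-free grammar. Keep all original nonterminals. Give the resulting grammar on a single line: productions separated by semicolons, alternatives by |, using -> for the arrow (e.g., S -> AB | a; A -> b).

S -> b | e | Nb; N -> e | ST; T -> b | bN | bb

Nullable set: {N}.
S -> Nb: N nullable, giving Nb | b.
Drop N -> ε.
T -> bN: N nullable, giving b | bN.
Unchanged (no nullable symbols): S -> e; N -> ST; N -> e; T -> bb.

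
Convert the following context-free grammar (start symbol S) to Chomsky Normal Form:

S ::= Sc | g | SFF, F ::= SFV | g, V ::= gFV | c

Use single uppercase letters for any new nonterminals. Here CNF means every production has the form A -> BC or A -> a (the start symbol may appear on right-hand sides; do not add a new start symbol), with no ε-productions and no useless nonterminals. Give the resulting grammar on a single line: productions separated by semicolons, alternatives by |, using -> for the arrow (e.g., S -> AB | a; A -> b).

S -> g | SA | SD; A -> c; B -> g; C -> FV; D -> FF; E -> FV; F -> g | SC; V -> c | BE

No ε-productions.
No unit productions to eliminate.
TERM: introduce A -> c, B -> g and substitute in every rule of length ≥2.
BIN: F -> SFV becomes F -> SC, C -> FV; S -> SFF becomes S -> SD, D -> FF; V -> BFV becomes V -> BE, E -> FV.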